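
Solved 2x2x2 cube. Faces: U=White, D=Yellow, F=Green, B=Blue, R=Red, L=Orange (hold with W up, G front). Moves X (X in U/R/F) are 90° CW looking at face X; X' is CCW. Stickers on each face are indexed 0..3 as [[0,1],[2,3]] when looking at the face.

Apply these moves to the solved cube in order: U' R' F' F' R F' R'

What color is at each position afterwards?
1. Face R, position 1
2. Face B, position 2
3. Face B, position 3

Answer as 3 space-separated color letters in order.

Answer: R G B

Derivation:
After move 1 (U'): U=WWWW F=OOGG R=GGRR B=RRBB L=BBOO
After move 2 (R'): R=GRGR U=WBWR F=OWGW D=YOYG B=YRYB
After move 3 (F'): F=WWOG U=WBGG R=ORYR D=BOYG L=BROW
After move 4 (F'): F=WGWO U=WBOY R=ORBR D=RWYG L=BGOG
After move 5 (R): R=BORR U=WGOO F=WWWG D=RYYY B=YRBB
After move 6 (F'): F=WGWW U=WGBR R=YORR D=GGYY L=BOOO
After move 7 (R'): R=ORYR U=WBBY F=WGWR D=GGYW B=YRGB
Query 1: R[1] = R
Query 2: B[2] = G
Query 3: B[3] = B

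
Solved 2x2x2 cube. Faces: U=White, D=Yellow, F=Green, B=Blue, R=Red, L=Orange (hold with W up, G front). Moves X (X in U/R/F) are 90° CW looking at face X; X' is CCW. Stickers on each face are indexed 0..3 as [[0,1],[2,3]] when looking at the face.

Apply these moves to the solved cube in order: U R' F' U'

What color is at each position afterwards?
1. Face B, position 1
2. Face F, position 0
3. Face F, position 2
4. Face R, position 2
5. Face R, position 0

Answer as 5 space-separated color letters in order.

Answer: R G R Y W

Derivation:
After move 1 (U): U=WWWW F=RRGG R=BBRR B=OOBB L=GGOO
After move 2 (R'): R=BRBR U=WBWO F=RWGW D=YRYG B=YOYB
After move 3 (F'): F=WWRG U=WBBB R=RRYR D=GOYG L=GOOW
After move 4 (U'): U=BBWB F=GORG R=WWYR B=RRYB L=YOOW
Query 1: B[1] = R
Query 2: F[0] = G
Query 3: F[2] = R
Query 4: R[2] = Y
Query 5: R[0] = W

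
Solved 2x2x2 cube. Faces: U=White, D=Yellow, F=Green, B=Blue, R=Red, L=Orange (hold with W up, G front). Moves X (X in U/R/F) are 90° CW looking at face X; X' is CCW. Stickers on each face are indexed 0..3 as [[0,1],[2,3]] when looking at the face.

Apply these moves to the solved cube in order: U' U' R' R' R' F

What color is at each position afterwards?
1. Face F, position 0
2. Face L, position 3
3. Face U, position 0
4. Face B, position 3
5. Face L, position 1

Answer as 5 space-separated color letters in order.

After move 1 (U'): U=WWWW F=OOGG R=GGRR B=RRBB L=BBOO
After move 2 (U'): U=WWWW F=BBGG R=OORR B=GGBB L=RROO
After move 3 (R'): R=OROR U=WBWG F=BWGW D=YBYG B=YGYB
After move 4 (R'): R=RROO U=WYWY F=BBGG D=YWYW B=GGBB
After move 5 (R'): R=RORO U=WBWG F=BYGY D=YBYG B=WGWB
After move 6 (F): F=GBYY U=WBOR R=WOGO D=RRYG L=RYOB
Query 1: F[0] = G
Query 2: L[3] = B
Query 3: U[0] = W
Query 4: B[3] = B
Query 5: L[1] = Y

Answer: G B W B Y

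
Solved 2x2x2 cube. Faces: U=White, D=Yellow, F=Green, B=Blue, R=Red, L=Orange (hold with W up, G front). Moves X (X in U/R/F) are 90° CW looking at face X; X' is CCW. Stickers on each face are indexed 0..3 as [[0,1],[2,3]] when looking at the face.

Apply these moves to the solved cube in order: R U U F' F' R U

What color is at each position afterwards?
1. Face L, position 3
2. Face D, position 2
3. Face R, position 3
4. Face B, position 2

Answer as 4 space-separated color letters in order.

Answer: O Y O W

Derivation:
After move 1 (R): R=RRRR U=WGWG F=GYGY D=YBYB B=WBWB
After move 2 (U): U=WWGG F=RRGY R=WBRR B=OOWB L=GYOO
After move 3 (U): U=GWGW F=WBGY R=OORR B=GYWB L=RROO
After move 4 (F'): F=BYWG U=GWOR R=BOYR D=ROYB L=RWOG
After move 5 (F'): F=YGBW U=GWBY R=OORR D=WGYB L=RROO
After move 6 (R): R=RORO U=GGBW F=YGBB D=WWYG B=YYWB
After move 7 (U): U=BGWG F=ROBB R=YYRO B=RRWB L=YGOO
Query 1: L[3] = O
Query 2: D[2] = Y
Query 3: R[3] = O
Query 4: B[2] = W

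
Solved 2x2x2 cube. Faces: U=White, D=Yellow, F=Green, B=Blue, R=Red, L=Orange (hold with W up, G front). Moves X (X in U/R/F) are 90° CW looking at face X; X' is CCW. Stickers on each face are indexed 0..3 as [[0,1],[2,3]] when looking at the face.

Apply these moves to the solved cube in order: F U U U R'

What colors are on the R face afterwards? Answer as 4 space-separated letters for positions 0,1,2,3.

After move 1 (F): F=GGGG U=WWOO R=WRWR D=RRYY L=OYOY
After move 2 (U): U=OWOW F=WRGG R=BBWR B=OYBB L=GGOY
After move 3 (U): U=OOWW F=BBGG R=OYWR B=GGBB L=WROY
After move 4 (U): U=WOWO F=OYGG R=GGWR B=WRBB L=BBOY
After move 5 (R'): R=GRGW U=WBWW F=OOGO D=RYYG B=YRRB
Query: R face = GRGW

Answer: G R G W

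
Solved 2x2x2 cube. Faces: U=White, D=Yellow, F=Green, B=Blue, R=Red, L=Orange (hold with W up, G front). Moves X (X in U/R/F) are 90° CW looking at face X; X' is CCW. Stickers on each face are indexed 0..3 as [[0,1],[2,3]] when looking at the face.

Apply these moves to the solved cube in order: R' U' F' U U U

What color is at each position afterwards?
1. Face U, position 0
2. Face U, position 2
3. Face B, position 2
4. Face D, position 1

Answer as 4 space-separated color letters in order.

Answer: B B Y O

Derivation:
After move 1 (R'): R=RRRR U=WBWB F=GWGW D=YGYG B=YBYB
After move 2 (U'): U=BBWW F=OOGW R=GWRR B=RRYB L=YBOO
After move 3 (F'): F=OWOG U=BBGR R=GWYR D=BOYG L=YWOW
After move 4 (U): U=GBRB F=GWOG R=RRYR B=YWYB L=OWOW
After move 5 (U): U=RGBB F=RROG R=YWYR B=OWYB L=GWOW
After move 6 (U): U=BRBG F=YWOG R=OWYR B=GWYB L=RROW
Query 1: U[0] = B
Query 2: U[2] = B
Query 3: B[2] = Y
Query 4: D[1] = O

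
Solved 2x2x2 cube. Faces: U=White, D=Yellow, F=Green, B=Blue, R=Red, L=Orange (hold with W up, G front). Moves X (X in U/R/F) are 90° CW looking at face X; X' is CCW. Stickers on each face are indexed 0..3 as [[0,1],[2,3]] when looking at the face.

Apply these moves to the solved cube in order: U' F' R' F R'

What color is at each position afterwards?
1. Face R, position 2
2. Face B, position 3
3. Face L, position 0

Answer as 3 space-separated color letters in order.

Answer: G B B

Derivation:
After move 1 (U'): U=WWWW F=OOGG R=GGRR B=RRBB L=BBOO
After move 2 (F'): F=OGOG U=WWGR R=YGYR D=BOYY L=BWOW
After move 3 (R'): R=GRYY U=WBGR F=OWOR D=BGYG B=YROB
After move 4 (F): F=OORW U=WBWW R=GRRY D=YGYG L=BBOG
After move 5 (R'): R=RYGR U=WOWY F=OBRW D=YOYW B=GRGB
Query 1: R[2] = G
Query 2: B[3] = B
Query 3: L[0] = B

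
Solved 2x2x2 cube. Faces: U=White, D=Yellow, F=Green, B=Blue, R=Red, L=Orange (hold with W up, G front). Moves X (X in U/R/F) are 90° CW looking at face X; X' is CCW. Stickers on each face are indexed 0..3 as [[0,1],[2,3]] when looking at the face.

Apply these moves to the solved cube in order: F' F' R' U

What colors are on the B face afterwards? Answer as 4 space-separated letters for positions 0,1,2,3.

After move 1 (F'): F=GGGG U=WWRR R=YRYR D=OOYY L=OWOW
After move 2 (F'): F=GGGG U=WWYY R=OROR D=WWYY L=OROR
After move 3 (R'): R=RROO U=WBYB F=GWGY D=WGYG B=YBWB
After move 4 (U): U=YWBB F=RRGY R=YBOO B=ORWB L=GWOR
Query: B face = ORWB

Answer: O R W B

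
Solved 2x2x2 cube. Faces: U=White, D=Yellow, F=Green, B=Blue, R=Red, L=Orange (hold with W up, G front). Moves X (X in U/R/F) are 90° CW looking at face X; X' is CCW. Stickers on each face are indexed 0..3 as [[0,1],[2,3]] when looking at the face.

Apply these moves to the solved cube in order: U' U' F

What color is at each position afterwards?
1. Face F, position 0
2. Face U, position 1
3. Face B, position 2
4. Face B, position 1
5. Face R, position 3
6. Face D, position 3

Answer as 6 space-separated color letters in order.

After move 1 (U'): U=WWWW F=OOGG R=GGRR B=RRBB L=BBOO
After move 2 (U'): U=WWWW F=BBGG R=OORR B=GGBB L=RROO
After move 3 (F): F=GBGB U=WWOR R=WOWR D=ROYY L=RYOY
Query 1: F[0] = G
Query 2: U[1] = W
Query 3: B[2] = B
Query 4: B[1] = G
Query 5: R[3] = R
Query 6: D[3] = Y

Answer: G W B G R Y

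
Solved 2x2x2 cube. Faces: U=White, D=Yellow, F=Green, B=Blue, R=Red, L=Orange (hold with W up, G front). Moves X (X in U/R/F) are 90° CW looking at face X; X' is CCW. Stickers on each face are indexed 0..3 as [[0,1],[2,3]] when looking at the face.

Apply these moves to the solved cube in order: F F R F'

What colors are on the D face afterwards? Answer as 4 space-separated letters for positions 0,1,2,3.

Answer: R R Y B

Derivation:
After move 1 (F): F=GGGG U=WWOO R=WRWR D=RRYY L=OYOY
After move 2 (F): F=GGGG U=WWYY R=OROR D=WWYY L=OROR
After move 3 (R): R=OORR U=WGYG F=GWGY D=WBYB B=YBWB
After move 4 (F'): F=WYGG U=WGOR R=BOWR D=RRYB L=OGOY
Query: D face = RRYB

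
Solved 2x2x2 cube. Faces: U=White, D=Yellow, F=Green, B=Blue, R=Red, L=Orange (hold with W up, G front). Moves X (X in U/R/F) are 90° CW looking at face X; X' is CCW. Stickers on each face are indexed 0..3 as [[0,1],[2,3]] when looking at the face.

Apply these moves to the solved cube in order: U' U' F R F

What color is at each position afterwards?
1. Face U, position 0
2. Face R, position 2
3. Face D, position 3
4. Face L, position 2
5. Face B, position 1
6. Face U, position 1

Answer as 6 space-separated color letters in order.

Answer: W B G O G B

Derivation:
After move 1 (U'): U=WWWW F=OOGG R=GGRR B=RRBB L=BBOO
After move 2 (U'): U=WWWW F=BBGG R=OORR B=GGBB L=RROO
After move 3 (F): F=GBGB U=WWOR R=WOWR D=ROYY L=RYOY
After move 4 (R): R=WWRO U=WBOB F=GOGY D=RBYG B=RGWB
After move 5 (F): F=GGYO U=WBYY R=OWBO D=RWYG L=RROB
Query 1: U[0] = W
Query 2: R[2] = B
Query 3: D[3] = G
Query 4: L[2] = O
Query 5: B[1] = G
Query 6: U[1] = B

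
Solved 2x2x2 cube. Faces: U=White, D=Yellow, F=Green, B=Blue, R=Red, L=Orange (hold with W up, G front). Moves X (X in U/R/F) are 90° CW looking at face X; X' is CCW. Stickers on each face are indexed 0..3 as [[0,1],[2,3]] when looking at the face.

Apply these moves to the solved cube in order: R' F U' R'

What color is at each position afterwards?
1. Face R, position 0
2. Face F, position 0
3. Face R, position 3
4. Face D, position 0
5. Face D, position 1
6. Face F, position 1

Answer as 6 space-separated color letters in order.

Answer: G O B R Y O

Derivation:
After move 1 (R'): R=RRRR U=WBWB F=GWGW D=YGYG B=YBYB
After move 2 (F): F=GGWW U=WBOO R=WRBR D=RRYG L=OYOG
After move 3 (U'): U=BOWO F=OYWW R=GGBR B=WRYB L=YBOG
After move 4 (R'): R=GRGB U=BYWW F=OOWO D=RYYW B=GRRB
Query 1: R[0] = G
Query 2: F[0] = O
Query 3: R[3] = B
Query 4: D[0] = R
Query 5: D[1] = Y
Query 6: F[1] = O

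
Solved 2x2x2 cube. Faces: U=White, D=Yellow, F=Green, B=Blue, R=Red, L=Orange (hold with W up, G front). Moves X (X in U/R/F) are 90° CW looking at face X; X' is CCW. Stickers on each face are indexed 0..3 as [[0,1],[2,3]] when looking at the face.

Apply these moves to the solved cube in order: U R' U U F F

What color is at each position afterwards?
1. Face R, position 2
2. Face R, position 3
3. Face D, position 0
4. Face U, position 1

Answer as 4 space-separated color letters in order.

Answer: R R W W

Derivation:
After move 1 (U): U=WWWW F=RRGG R=BBRR B=OOBB L=GGOO
After move 2 (R'): R=BRBR U=WBWO F=RWGW D=YRYG B=YOYB
After move 3 (U): U=WWOB F=BRGW R=YOBR B=GGYB L=RWOO
After move 4 (U): U=OWBW F=YOGW R=GGBR B=RWYB L=BROO
After move 5 (F): F=GYWO U=OWOR R=BGWR D=BGYG L=BYOR
After move 6 (F): F=WGOY U=OWRY R=OGRR D=WBYG L=BBOG
Query 1: R[2] = R
Query 2: R[3] = R
Query 3: D[0] = W
Query 4: U[1] = W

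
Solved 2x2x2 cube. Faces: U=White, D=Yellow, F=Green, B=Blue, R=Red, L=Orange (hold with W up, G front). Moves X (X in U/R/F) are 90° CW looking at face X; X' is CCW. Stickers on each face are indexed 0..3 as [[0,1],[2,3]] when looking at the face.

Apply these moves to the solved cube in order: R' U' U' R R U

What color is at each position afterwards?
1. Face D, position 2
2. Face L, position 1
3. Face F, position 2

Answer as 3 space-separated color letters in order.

After move 1 (R'): R=RRRR U=WBWB F=GWGW D=YGYG B=YBYB
After move 2 (U'): U=BBWW F=OOGW R=GWRR B=RRYB L=YBOO
After move 3 (U'): U=BWBW F=YBGW R=OORR B=GWYB L=RROO
After move 4 (R): R=RORO U=BBBW F=YGGG D=YYYG B=WWWB
After move 5 (R): R=RROO U=BGBG F=YYGG D=YWYW B=WWBB
After move 6 (U): U=BBGG F=RRGG R=WWOO B=RRBB L=YYOO
Query 1: D[2] = Y
Query 2: L[1] = Y
Query 3: F[2] = G

Answer: Y Y G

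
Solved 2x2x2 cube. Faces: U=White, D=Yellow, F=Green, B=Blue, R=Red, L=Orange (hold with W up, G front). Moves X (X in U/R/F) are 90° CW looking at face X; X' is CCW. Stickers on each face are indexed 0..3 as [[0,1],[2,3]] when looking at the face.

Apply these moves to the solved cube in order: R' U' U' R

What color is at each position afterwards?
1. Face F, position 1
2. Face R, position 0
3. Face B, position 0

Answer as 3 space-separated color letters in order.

Answer: G R W

Derivation:
After move 1 (R'): R=RRRR U=WBWB F=GWGW D=YGYG B=YBYB
After move 2 (U'): U=BBWW F=OOGW R=GWRR B=RRYB L=YBOO
After move 3 (U'): U=BWBW F=YBGW R=OORR B=GWYB L=RROO
After move 4 (R): R=RORO U=BBBW F=YGGG D=YYYG B=WWWB
Query 1: F[1] = G
Query 2: R[0] = R
Query 3: B[0] = W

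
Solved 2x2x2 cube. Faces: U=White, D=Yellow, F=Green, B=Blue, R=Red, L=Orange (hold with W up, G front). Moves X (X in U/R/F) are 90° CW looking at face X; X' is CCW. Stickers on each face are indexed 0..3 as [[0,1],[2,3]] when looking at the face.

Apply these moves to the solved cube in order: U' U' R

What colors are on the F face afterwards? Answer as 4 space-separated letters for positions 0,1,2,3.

Answer: B Y G Y

Derivation:
After move 1 (U'): U=WWWW F=OOGG R=GGRR B=RRBB L=BBOO
After move 2 (U'): U=WWWW F=BBGG R=OORR B=GGBB L=RROO
After move 3 (R): R=RORO U=WBWG F=BYGY D=YBYG B=WGWB
Query: F face = BYGY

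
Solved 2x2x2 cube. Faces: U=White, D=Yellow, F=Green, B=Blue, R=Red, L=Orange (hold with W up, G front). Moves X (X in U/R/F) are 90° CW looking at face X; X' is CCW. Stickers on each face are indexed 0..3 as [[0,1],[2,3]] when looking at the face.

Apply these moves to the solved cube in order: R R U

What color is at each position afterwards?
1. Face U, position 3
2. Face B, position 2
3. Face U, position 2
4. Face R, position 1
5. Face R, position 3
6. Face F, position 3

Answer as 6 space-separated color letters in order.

After move 1 (R): R=RRRR U=WGWG F=GYGY D=YBYB B=WBWB
After move 2 (R): R=RRRR U=WYWY F=GBGB D=YWYW B=GBGB
After move 3 (U): U=WWYY F=RRGB R=GBRR B=OOGB L=GBOO
Query 1: U[3] = Y
Query 2: B[2] = G
Query 3: U[2] = Y
Query 4: R[1] = B
Query 5: R[3] = R
Query 6: F[3] = B

Answer: Y G Y B R B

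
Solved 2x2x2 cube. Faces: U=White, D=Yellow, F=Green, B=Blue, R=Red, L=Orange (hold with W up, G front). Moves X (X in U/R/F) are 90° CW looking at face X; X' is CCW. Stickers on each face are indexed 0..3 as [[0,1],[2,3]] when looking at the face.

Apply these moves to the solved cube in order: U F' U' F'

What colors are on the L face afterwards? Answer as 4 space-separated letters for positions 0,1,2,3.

Answer: O B O W

Derivation:
After move 1 (U): U=WWWW F=RRGG R=BBRR B=OOBB L=GGOO
After move 2 (F'): F=RGRG U=WWBR R=YBYR D=GOYY L=GWOW
After move 3 (U'): U=WRWB F=GWRG R=RGYR B=YBBB L=OOOW
After move 4 (F'): F=WGGR U=WRRY R=OGGR D=OWYY L=OBOW
Query: L face = OBOW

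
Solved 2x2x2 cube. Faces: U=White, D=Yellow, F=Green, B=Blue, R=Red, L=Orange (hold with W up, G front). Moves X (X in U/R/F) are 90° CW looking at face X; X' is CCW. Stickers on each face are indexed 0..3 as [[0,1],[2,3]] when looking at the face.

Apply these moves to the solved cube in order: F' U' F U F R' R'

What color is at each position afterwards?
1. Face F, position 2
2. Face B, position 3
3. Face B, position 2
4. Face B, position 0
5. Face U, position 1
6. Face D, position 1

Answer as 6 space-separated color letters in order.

After move 1 (F'): F=GGGG U=WWRR R=YRYR D=OOYY L=OWOW
After move 2 (U'): U=WRWR F=OWGG R=GGYR B=YRBB L=BBOW
After move 3 (F): F=GOGW U=WRWB R=WGRR D=YGYY L=BOOO
After move 4 (U): U=WWBR F=WGGW R=YRRR B=BOBB L=GOOO
After move 5 (F): F=GWWG U=WWOO R=BRRR D=RYYY L=GYOG
After move 6 (R'): R=RRBR U=WBOB F=GWWO D=RWYG B=YOYB
After move 7 (R'): R=RRRB U=WYOY F=GBWB D=RWYO B=GOWB
Query 1: F[2] = W
Query 2: B[3] = B
Query 3: B[2] = W
Query 4: B[0] = G
Query 5: U[1] = Y
Query 6: D[1] = W

Answer: W B W G Y W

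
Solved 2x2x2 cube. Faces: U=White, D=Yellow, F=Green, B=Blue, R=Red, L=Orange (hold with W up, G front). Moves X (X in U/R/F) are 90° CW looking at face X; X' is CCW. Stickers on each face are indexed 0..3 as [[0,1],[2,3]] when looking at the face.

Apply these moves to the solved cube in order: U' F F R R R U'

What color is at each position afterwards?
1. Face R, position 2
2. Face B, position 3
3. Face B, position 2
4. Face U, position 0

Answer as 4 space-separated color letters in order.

After move 1 (U'): U=WWWW F=OOGG R=GGRR B=RRBB L=BBOO
After move 2 (F): F=GOGO U=WWOB R=WGWR D=RGYY L=BYOY
After move 3 (F): F=GGOO U=WWYY R=OGBR D=WWYY L=BROG
After move 4 (R): R=BORG U=WGYO F=GWOY D=WBYR B=YRWB
After move 5 (R): R=RBGO U=WWYY F=GBOR D=WWYY B=ORGB
After move 6 (R): R=GROB U=WBYR F=GWOY D=WGYO B=YRWB
After move 7 (U'): U=BRWY F=BROY R=GWOB B=GRWB L=YROG
Query 1: R[2] = O
Query 2: B[3] = B
Query 3: B[2] = W
Query 4: U[0] = B

Answer: O B W B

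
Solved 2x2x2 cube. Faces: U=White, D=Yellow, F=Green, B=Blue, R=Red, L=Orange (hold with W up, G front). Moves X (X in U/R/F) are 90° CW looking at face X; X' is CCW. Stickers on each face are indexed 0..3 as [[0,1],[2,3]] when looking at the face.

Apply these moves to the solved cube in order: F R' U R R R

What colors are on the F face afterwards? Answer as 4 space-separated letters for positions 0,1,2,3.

Answer: R W G B

Derivation:
After move 1 (F): F=GGGG U=WWOO R=WRWR D=RRYY L=OYOY
After move 2 (R'): R=RRWW U=WBOB F=GWGO D=RGYG B=YBRB
After move 3 (U): U=OWBB F=RRGO R=YBWW B=OYRB L=GWOY
After move 4 (R): R=WYWB U=ORBO F=RGGG D=RRYO B=BYWB
After move 5 (R): R=WWBY U=OGBG F=RRGO D=RWYB B=OYRB
After move 6 (R): R=BWYW U=ORBO F=RWGB D=RRYO B=GYGB
Query: F face = RWGB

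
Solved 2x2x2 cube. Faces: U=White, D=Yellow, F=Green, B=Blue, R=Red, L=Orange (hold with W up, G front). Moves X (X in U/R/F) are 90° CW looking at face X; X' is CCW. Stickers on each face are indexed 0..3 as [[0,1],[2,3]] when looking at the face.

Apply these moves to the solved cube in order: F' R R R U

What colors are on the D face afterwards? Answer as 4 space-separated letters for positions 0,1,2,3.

After move 1 (F'): F=GGGG U=WWRR R=YRYR D=OOYY L=OWOW
After move 2 (R): R=YYRR U=WGRG F=GOGY D=OBYB B=RBWB
After move 3 (R): R=RYRY U=WORY F=GBGB D=OWYR B=GBGB
After move 4 (R): R=RRYY U=WBRB F=GWGR D=OGYG B=YBOB
After move 5 (U): U=RWBB F=RRGR R=YBYY B=OWOB L=GWOW
Query: D face = OGYG

Answer: O G Y G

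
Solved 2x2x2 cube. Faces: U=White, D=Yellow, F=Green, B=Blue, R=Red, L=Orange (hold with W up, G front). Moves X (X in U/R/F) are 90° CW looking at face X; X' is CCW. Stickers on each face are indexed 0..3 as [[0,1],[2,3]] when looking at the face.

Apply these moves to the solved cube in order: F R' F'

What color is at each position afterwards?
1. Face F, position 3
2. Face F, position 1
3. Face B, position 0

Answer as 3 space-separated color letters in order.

After move 1 (F): F=GGGG U=WWOO R=WRWR D=RRYY L=OYOY
After move 2 (R'): R=RRWW U=WBOB F=GWGO D=RGYG B=YBRB
After move 3 (F'): F=WOGG U=WBRW R=GRRW D=YYYG L=OBOO
Query 1: F[3] = G
Query 2: F[1] = O
Query 3: B[0] = Y

Answer: G O Y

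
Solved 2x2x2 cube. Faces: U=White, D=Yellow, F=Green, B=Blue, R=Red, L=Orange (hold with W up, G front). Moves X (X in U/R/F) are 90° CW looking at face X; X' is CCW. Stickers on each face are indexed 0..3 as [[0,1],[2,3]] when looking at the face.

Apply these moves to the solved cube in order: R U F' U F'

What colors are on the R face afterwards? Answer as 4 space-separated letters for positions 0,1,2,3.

After move 1 (R): R=RRRR U=WGWG F=GYGY D=YBYB B=WBWB
After move 2 (U): U=WWGG F=RRGY R=WBRR B=OOWB L=GYOO
After move 3 (F'): F=RYRG U=WWWR R=BBYR D=YOYB L=GGOG
After move 4 (U): U=WWRW F=BBRG R=OOYR B=GGWB L=RYOG
After move 5 (F'): F=BGBR U=WWOY R=OOYR D=YGYB L=RWOR
Query: R face = OOYR

Answer: O O Y R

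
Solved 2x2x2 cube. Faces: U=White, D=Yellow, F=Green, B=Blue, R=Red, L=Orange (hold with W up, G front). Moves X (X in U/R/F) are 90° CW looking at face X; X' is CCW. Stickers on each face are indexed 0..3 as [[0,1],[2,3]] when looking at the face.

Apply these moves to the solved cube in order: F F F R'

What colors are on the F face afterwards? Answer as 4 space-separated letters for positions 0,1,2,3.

After move 1 (F): F=GGGG U=WWOO R=WRWR D=RRYY L=OYOY
After move 2 (F): F=GGGG U=WWYY R=OROR D=WWYY L=OROR
After move 3 (F): F=GGGG U=WWRR R=YRYR D=OOYY L=OWOW
After move 4 (R'): R=RRYY U=WBRB F=GWGR D=OGYG B=YBOB
Query: F face = GWGR

Answer: G W G R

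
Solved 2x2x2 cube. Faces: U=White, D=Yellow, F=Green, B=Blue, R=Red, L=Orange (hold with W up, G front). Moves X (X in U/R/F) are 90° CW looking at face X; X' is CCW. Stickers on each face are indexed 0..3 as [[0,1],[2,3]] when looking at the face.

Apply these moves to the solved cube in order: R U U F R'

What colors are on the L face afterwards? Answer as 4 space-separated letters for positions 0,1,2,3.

After move 1 (R): R=RRRR U=WGWG F=GYGY D=YBYB B=WBWB
After move 2 (U): U=WWGG F=RRGY R=WBRR B=OOWB L=GYOO
After move 3 (U): U=GWGW F=WBGY R=OORR B=GYWB L=RROO
After move 4 (F): F=GWYB U=GWOR R=GOWR D=ROYB L=RYOB
After move 5 (R'): R=ORGW U=GWOG F=GWYR D=RWYB B=BYOB
Query: L face = RYOB

Answer: R Y O B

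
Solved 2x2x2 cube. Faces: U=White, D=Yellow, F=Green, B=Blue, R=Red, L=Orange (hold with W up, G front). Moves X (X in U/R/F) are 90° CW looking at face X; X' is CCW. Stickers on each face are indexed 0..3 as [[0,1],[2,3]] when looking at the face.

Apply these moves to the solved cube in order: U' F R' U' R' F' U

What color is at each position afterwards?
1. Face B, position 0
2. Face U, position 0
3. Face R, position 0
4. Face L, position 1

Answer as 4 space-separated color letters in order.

After move 1 (U'): U=WWWW F=OOGG R=GGRR B=RRBB L=BBOO
After move 2 (F): F=GOGO U=WWOB R=WGWR D=RGYY L=BYOY
After move 3 (R'): R=GRWW U=WBOR F=GWGB D=ROYO B=YRGB
After move 4 (U'): U=BRWO F=BYGB R=GWWW B=GRGB L=YROY
After move 5 (R'): R=WWGW U=BGWG F=BRGO D=RYYB B=OROB
After move 6 (F'): F=ROBG U=BGWG R=YWRW D=RYYB L=YGOW
After move 7 (U): U=WBGG F=YWBG R=ORRW B=YGOB L=ROOW
Query 1: B[0] = Y
Query 2: U[0] = W
Query 3: R[0] = O
Query 4: L[1] = O

Answer: Y W O O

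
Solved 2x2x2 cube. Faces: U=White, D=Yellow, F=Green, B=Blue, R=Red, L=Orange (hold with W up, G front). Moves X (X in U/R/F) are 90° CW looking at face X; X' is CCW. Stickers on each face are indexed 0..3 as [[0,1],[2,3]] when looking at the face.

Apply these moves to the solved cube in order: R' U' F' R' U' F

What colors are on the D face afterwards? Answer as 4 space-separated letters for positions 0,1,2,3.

After move 1 (R'): R=RRRR U=WBWB F=GWGW D=YGYG B=YBYB
After move 2 (U'): U=BBWW F=OOGW R=GWRR B=RRYB L=YBOO
After move 3 (F'): F=OWOG U=BBGR R=GWYR D=BOYG L=YWOW
After move 4 (R'): R=WRGY U=BYGR F=OBOR D=BWYG B=GROB
After move 5 (U'): U=YRBG F=YWOR R=OBGY B=WROB L=GROW
After move 6 (F): F=OYRW U=YRWR R=BBGY D=GOYG L=GBOW
Query: D face = GOYG

Answer: G O Y G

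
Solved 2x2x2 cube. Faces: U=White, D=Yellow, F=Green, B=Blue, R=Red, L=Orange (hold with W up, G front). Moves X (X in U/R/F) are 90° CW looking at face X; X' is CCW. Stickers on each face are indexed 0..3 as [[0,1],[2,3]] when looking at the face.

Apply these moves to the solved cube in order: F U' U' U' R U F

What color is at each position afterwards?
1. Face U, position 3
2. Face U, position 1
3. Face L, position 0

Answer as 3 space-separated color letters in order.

Answer: R O W

Derivation:
After move 1 (F): F=GGGG U=WWOO R=WRWR D=RRYY L=OYOY
After move 2 (U'): U=WOWO F=OYGG R=GGWR B=WRBB L=BBOY
After move 3 (U'): U=OOWW F=BBGG R=OYWR B=GGBB L=WROY
After move 4 (U'): U=OWOW F=WRGG R=BBWR B=OYBB L=GGOY
After move 5 (R): R=WBRB U=OROG F=WRGY D=RBYO B=WYWB
After move 6 (U): U=OOGR F=WBGY R=WYRB B=GGWB L=WROY
After move 7 (F): F=GWYB U=OOYR R=GYRB D=RWYO L=WROB
Query 1: U[3] = R
Query 2: U[1] = O
Query 3: L[0] = W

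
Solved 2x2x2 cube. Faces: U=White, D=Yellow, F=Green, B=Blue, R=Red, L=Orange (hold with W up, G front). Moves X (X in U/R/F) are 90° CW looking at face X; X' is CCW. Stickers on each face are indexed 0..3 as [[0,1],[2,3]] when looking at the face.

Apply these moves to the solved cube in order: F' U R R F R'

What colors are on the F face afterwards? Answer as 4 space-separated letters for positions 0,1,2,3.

After move 1 (F'): F=GGGG U=WWRR R=YRYR D=OOYY L=OWOW
After move 2 (U): U=RWRW F=YRGG R=BBYR B=OWBB L=GGOW
After move 3 (R): R=YBRB U=RRRG F=YOGY D=OBYO B=WWWB
After move 4 (R): R=RYBB U=RORY F=YBGO D=OWYW B=GWRB
After move 5 (F): F=GYOB U=ROWG R=RYYB D=BRYW L=GOOW
After move 6 (R'): R=YBRY U=RRWG F=GOOG D=BYYB B=WWRB
Query: F face = GOOG

Answer: G O O G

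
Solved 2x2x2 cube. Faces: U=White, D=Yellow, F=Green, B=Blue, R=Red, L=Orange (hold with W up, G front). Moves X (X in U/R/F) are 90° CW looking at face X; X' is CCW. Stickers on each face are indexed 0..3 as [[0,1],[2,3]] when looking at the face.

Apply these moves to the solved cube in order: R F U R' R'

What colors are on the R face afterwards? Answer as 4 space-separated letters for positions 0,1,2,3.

After move 1 (R): R=RRRR U=WGWG F=GYGY D=YBYB B=WBWB
After move 2 (F): F=GGYY U=WGOO R=WRGR D=RRYB L=OYOB
After move 3 (U): U=OWOG F=WRYY R=WBGR B=OYWB L=GGOB
After move 4 (R'): R=BRWG U=OWOO F=WWYG D=RRYY B=BYRB
After move 5 (R'): R=RGBW U=OROB F=WWYO D=RWYG B=YYRB
Query: R face = RGBW

Answer: R G B W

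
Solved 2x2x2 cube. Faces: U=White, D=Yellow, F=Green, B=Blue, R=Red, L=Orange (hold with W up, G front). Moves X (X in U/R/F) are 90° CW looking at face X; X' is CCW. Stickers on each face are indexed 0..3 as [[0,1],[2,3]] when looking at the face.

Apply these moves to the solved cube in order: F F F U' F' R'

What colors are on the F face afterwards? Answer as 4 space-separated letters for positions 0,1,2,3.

Answer: W R O Y

Derivation:
After move 1 (F): F=GGGG U=WWOO R=WRWR D=RRYY L=OYOY
After move 2 (F): F=GGGG U=WWYY R=OROR D=WWYY L=OROR
After move 3 (F): F=GGGG U=WWRR R=YRYR D=OOYY L=OWOW
After move 4 (U'): U=WRWR F=OWGG R=GGYR B=YRBB L=BBOW
After move 5 (F'): F=WGOG U=WRGY R=OGOR D=BWYY L=BROW
After move 6 (R'): R=GROO U=WBGY F=WROY D=BGYG B=YRWB
Query: F face = WROY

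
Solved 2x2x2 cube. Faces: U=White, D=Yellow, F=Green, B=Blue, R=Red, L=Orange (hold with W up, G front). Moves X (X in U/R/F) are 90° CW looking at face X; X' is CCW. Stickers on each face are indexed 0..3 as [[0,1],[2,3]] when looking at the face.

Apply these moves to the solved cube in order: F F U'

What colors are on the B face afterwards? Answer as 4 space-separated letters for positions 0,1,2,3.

Answer: O R B B

Derivation:
After move 1 (F): F=GGGG U=WWOO R=WRWR D=RRYY L=OYOY
After move 2 (F): F=GGGG U=WWYY R=OROR D=WWYY L=OROR
After move 3 (U'): U=WYWY F=ORGG R=GGOR B=ORBB L=BBOR
Query: B face = ORBB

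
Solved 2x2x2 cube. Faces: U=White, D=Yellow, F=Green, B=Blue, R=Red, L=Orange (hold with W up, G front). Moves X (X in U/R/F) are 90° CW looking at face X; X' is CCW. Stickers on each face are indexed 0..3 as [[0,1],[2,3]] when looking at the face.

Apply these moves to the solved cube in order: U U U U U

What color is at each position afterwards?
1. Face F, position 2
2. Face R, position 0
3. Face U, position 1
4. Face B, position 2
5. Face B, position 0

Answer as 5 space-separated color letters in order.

Answer: G B W B O

Derivation:
After move 1 (U): U=WWWW F=RRGG R=BBRR B=OOBB L=GGOO
After move 2 (U): U=WWWW F=BBGG R=OORR B=GGBB L=RROO
After move 3 (U): U=WWWW F=OOGG R=GGRR B=RRBB L=BBOO
After move 4 (U): U=WWWW F=GGGG R=RRRR B=BBBB L=OOOO
After move 5 (U): U=WWWW F=RRGG R=BBRR B=OOBB L=GGOO
Query 1: F[2] = G
Query 2: R[0] = B
Query 3: U[1] = W
Query 4: B[2] = B
Query 5: B[0] = O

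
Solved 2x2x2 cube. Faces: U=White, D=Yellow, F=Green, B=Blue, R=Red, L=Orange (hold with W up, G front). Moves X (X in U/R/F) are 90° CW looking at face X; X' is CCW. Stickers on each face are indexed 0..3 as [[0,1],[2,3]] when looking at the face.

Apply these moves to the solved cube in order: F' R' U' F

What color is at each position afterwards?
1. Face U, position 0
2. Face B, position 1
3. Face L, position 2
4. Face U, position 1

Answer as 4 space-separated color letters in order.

After move 1 (F'): F=GGGG U=WWRR R=YRYR D=OOYY L=OWOW
After move 2 (R'): R=RRYY U=WBRB F=GWGR D=OGYG B=YBOB
After move 3 (U'): U=BBWR F=OWGR R=GWYY B=RROB L=YBOW
After move 4 (F): F=GORW U=BBWB R=WWRY D=YGYG L=YOOG
Query 1: U[0] = B
Query 2: B[1] = R
Query 3: L[2] = O
Query 4: U[1] = B

Answer: B R O B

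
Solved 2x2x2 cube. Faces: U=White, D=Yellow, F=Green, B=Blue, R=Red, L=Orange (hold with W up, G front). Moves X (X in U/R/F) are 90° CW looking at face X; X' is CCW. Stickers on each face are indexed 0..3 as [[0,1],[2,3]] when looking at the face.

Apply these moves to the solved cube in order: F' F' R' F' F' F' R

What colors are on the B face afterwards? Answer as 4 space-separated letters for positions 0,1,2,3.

After move 1 (F'): F=GGGG U=WWRR R=YRYR D=OOYY L=OWOW
After move 2 (F'): F=GGGG U=WWYY R=OROR D=WWYY L=OROR
After move 3 (R'): R=RROO U=WBYB F=GWGY D=WGYG B=YBWB
After move 4 (F'): F=WYGG U=WBRO R=GRWO D=RRYG L=OBOY
After move 5 (F'): F=YGWG U=WBGW R=RRRO D=BYYG L=OOOR
After move 6 (F'): F=GGYW U=WBRR R=YRBO D=ORYG L=OWOG
After move 7 (R): R=BYOR U=WGRW F=GRYG D=OWYY B=RBBB
Query: B face = RBBB

Answer: R B B B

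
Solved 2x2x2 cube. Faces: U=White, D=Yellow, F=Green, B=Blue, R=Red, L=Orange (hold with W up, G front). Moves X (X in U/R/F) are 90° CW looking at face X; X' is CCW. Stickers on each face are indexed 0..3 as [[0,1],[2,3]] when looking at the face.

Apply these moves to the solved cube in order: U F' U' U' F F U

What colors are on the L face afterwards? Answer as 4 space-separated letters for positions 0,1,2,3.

After move 1 (U): U=WWWW F=RRGG R=BBRR B=OOBB L=GGOO
After move 2 (F'): F=RGRG U=WWBR R=YBYR D=GOYY L=GWOW
After move 3 (U'): U=WRWB F=GWRG R=RGYR B=YBBB L=OOOW
After move 4 (U'): U=RBWW F=OORG R=GWYR B=RGBB L=YBOW
After move 5 (F): F=ROGO U=RBWB R=WWWR D=YGYY L=YGOO
After move 6 (F): F=GROO U=RBOG R=WWBR D=WWYY L=YYOG
After move 7 (U): U=ORGB F=WWOO R=RGBR B=YYBB L=GROG
Query: L face = GROG

Answer: G R O G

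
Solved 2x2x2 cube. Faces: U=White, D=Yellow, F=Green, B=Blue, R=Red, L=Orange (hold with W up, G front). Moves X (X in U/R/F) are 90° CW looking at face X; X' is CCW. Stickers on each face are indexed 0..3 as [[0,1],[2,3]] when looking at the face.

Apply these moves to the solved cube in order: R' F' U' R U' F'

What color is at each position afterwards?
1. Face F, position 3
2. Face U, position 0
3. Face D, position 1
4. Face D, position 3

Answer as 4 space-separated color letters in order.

Answer: G B W G

Derivation:
After move 1 (R'): R=RRRR U=WBWB F=GWGW D=YGYG B=YBYB
After move 2 (F'): F=WWGG U=WBRR R=GRYR D=OOYG L=OBOW
After move 3 (U'): U=BRWR F=OBGG R=WWYR B=GRYB L=YBOW
After move 4 (R): R=YWRW U=BBWG F=OOGG D=OYYG B=RRRB
After move 5 (U'): U=BGBW F=YBGG R=OORW B=YWRB L=RROW
After move 6 (F'): F=BGYG U=BGOR R=YOOW D=RWYG L=RWOB
Query 1: F[3] = G
Query 2: U[0] = B
Query 3: D[1] = W
Query 4: D[3] = G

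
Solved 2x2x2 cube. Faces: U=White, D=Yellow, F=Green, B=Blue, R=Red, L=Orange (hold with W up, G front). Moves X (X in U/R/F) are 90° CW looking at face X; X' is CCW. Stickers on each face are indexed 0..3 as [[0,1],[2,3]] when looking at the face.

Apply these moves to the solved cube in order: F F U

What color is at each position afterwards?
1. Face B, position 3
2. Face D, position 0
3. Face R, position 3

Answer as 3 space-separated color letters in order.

After move 1 (F): F=GGGG U=WWOO R=WRWR D=RRYY L=OYOY
After move 2 (F): F=GGGG U=WWYY R=OROR D=WWYY L=OROR
After move 3 (U): U=YWYW F=ORGG R=BBOR B=ORBB L=GGOR
Query 1: B[3] = B
Query 2: D[0] = W
Query 3: R[3] = R

Answer: B W R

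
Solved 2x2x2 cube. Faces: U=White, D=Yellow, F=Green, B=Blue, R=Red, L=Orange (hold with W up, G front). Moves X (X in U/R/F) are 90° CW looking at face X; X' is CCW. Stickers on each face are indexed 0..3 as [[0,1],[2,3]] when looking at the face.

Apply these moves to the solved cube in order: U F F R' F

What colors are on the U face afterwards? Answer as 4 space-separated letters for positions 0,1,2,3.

After move 1 (U): U=WWWW F=RRGG R=BBRR B=OOBB L=GGOO
After move 2 (F): F=GRGR U=WWOG R=WBWR D=RBYY L=GYOY
After move 3 (F): F=GGRR U=WWYY R=OBGR D=WWYY L=GROB
After move 4 (R'): R=BROG U=WBYO F=GWRY D=WGYR B=YOWB
After move 5 (F): F=RGYW U=WBBR R=YROG D=OBYR L=GWOG
Query: U face = WBBR

Answer: W B B R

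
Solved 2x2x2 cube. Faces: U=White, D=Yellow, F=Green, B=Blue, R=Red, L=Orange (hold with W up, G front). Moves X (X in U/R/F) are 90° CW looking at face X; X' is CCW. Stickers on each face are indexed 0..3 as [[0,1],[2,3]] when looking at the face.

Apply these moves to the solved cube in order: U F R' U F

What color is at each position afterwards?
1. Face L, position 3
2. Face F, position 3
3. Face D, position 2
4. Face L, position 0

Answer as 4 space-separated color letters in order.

Answer: R R Y G

Derivation:
After move 1 (U): U=WWWW F=RRGG R=BBRR B=OOBB L=GGOO
After move 2 (F): F=GRGR U=WWOG R=WBWR D=RBYY L=GYOY
After move 3 (R'): R=BRWW U=WBOO F=GWGG D=RRYR B=YOBB
After move 4 (U): U=OWOB F=BRGG R=YOWW B=GYBB L=GWOY
After move 5 (F): F=GBGR U=OWYW R=OOBW D=WYYR L=GROR
Query 1: L[3] = R
Query 2: F[3] = R
Query 3: D[2] = Y
Query 4: L[0] = G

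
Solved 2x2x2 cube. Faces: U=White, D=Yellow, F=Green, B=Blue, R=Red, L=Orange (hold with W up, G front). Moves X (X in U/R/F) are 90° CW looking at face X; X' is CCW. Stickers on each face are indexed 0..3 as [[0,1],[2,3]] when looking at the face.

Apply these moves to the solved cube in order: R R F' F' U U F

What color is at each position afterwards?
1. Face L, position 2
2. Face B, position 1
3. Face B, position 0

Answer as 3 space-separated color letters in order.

After move 1 (R): R=RRRR U=WGWG F=GYGY D=YBYB B=WBWB
After move 2 (R): R=RRRR U=WYWY F=GBGB D=YWYW B=GBGB
After move 3 (F'): F=BBGG U=WYRR R=WRYR D=OOYW L=OYOW
After move 4 (F'): F=BGBG U=WYWY R=OROR D=YWYW L=OROR
After move 5 (U): U=WWYY F=ORBG R=GBOR B=ORGB L=BGOR
After move 6 (U): U=YWYW F=GBBG R=OROR B=BGGB L=OROR
After move 7 (F): F=BGGB U=YWRR R=YRWR D=OOYW L=OYOW
Query 1: L[2] = O
Query 2: B[1] = G
Query 3: B[0] = B

Answer: O G B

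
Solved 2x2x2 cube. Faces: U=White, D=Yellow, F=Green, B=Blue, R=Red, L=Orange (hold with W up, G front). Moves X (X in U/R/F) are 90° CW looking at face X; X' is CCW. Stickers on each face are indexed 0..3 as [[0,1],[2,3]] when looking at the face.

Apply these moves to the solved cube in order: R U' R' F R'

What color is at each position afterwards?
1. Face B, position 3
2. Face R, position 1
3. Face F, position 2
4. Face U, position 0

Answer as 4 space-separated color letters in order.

Answer: B R W G

Derivation:
After move 1 (R): R=RRRR U=WGWG F=GYGY D=YBYB B=WBWB
After move 2 (U'): U=GGWW F=OOGY R=GYRR B=RRWB L=WBOO
After move 3 (R'): R=YRGR U=GWWR F=OGGW D=YOYY B=BRBB
After move 4 (F): F=GOWG U=GWOB R=WRRR D=GYYY L=WYOO
After move 5 (R'): R=RRWR U=GBOB F=GWWB D=GOYG B=YRYB
Query 1: B[3] = B
Query 2: R[1] = R
Query 3: F[2] = W
Query 4: U[0] = G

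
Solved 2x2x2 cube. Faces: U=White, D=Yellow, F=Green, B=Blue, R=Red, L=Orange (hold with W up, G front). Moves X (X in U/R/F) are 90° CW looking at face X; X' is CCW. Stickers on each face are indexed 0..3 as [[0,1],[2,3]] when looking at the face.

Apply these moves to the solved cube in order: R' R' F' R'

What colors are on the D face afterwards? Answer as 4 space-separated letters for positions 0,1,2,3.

Answer: O B Y G

Derivation:
After move 1 (R'): R=RRRR U=WBWB F=GWGW D=YGYG B=YBYB
After move 2 (R'): R=RRRR U=WYWY F=GBGB D=YWYW B=GBGB
After move 3 (F'): F=BBGG U=WYRR R=WRYR D=OOYW L=OYOW
After move 4 (R'): R=RRWY U=WGRG F=BYGR D=OBYG B=WBOB
Query: D face = OBYG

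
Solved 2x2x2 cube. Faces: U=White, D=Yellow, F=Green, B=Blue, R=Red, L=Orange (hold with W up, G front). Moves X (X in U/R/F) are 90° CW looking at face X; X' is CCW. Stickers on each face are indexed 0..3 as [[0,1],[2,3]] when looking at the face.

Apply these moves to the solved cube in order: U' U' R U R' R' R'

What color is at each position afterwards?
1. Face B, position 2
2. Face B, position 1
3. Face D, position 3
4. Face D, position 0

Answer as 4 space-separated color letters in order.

After move 1 (U'): U=WWWW F=OOGG R=GGRR B=RRBB L=BBOO
After move 2 (U'): U=WWWW F=BBGG R=OORR B=GGBB L=RROO
After move 3 (R): R=RORO U=WBWG F=BYGY D=YBYG B=WGWB
After move 4 (U): U=WWGB F=ROGY R=WGRO B=RRWB L=BYOO
After move 5 (R'): R=GOWR U=WWGR F=RWGB D=YOYY B=GRBB
After move 6 (R'): R=ORGW U=WBGG F=RWGR D=YWYB B=YROB
After move 7 (R'): R=RWOG U=WOGY F=RBGG D=YWYR B=BRWB
Query 1: B[2] = W
Query 2: B[1] = R
Query 3: D[3] = R
Query 4: D[0] = Y

Answer: W R R Y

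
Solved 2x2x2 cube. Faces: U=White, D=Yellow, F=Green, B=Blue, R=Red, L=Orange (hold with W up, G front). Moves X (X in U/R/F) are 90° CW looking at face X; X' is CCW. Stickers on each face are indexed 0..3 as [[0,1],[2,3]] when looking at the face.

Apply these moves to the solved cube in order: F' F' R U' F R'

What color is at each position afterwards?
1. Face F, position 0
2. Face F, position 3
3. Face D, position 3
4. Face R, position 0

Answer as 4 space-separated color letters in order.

After move 1 (F'): F=GGGG U=WWRR R=YRYR D=OOYY L=OWOW
After move 2 (F'): F=GGGG U=WWYY R=OROR D=WWYY L=OROR
After move 3 (R): R=OORR U=WGYG F=GWGY D=WBYB B=YBWB
After move 4 (U'): U=GGWY F=ORGY R=GWRR B=OOWB L=YBOR
After move 5 (F): F=GOYR U=GGRB R=WWYR D=RGYB L=YWOB
After move 6 (R'): R=WRWY U=GWRO F=GGYB D=ROYR B=BOGB
Query 1: F[0] = G
Query 2: F[3] = B
Query 3: D[3] = R
Query 4: R[0] = W

Answer: G B R W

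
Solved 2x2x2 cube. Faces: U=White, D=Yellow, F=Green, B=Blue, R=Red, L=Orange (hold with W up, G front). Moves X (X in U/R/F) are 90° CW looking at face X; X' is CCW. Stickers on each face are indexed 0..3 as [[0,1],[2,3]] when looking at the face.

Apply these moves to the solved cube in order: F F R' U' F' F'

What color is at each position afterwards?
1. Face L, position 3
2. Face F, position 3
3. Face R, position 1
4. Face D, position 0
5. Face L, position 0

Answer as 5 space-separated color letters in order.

After move 1 (F): F=GGGG U=WWOO R=WRWR D=RRYY L=OYOY
After move 2 (F): F=GGGG U=WWYY R=OROR D=WWYY L=OROR
After move 3 (R'): R=RROO U=WBYB F=GWGY D=WGYG B=YBWB
After move 4 (U'): U=BBWY F=ORGY R=GWOO B=RRWB L=YBOR
After move 5 (F'): F=RYOG U=BBGO R=GWWO D=BRYG L=YYOW
After move 6 (F'): F=YGRO U=BBGW R=RWBO D=YWYG L=YOOG
Query 1: L[3] = G
Query 2: F[3] = O
Query 3: R[1] = W
Query 4: D[0] = Y
Query 5: L[0] = Y

Answer: G O W Y Y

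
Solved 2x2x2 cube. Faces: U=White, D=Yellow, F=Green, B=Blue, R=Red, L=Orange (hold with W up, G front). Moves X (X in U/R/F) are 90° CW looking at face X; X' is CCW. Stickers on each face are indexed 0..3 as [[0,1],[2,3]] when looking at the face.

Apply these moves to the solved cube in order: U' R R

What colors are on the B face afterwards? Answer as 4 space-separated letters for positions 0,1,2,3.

After move 1 (U'): U=WWWW F=OOGG R=GGRR B=RRBB L=BBOO
After move 2 (R): R=RGRG U=WOWG F=OYGY D=YBYR B=WRWB
After move 3 (R): R=RRGG U=WYWY F=OBGR D=YWYW B=GROB
Query: B face = GROB

Answer: G R O B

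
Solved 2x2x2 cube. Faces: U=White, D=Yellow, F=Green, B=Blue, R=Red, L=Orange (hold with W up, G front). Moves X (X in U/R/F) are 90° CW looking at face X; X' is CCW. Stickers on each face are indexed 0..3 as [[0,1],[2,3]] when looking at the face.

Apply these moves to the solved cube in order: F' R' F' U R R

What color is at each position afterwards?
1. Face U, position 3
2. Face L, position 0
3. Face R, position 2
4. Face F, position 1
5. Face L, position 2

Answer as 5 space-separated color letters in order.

After move 1 (F'): F=GGGG U=WWRR R=YRYR D=OOYY L=OWOW
After move 2 (R'): R=RRYY U=WBRB F=GWGR D=OGYG B=YBOB
After move 3 (F'): F=WRGG U=WBRY R=GROY D=WWYG L=OBOR
After move 4 (U): U=RWYB F=GRGG R=YBOY B=OBOB L=WROR
After move 5 (R): R=OYYB U=RRYG F=GWGG D=WOYO B=BBWB
After move 6 (R): R=YOBY U=RWYG F=GOGO D=WWYB B=GBRB
Query 1: U[3] = G
Query 2: L[0] = W
Query 3: R[2] = B
Query 4: F[1] = O
Query 5: L[2] = O

Answer: G W B O O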